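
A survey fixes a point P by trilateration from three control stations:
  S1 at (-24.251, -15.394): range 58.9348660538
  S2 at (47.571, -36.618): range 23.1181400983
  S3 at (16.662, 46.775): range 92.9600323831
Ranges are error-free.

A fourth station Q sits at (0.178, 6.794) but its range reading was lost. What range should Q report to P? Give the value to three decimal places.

58.622

eq1: (x + 24.251)² + (y + 15.394)² = 58.9348660538²
eq2: (x − 47.571)² + (y + 36.618)² = 23.1181400983²
eq3: (x − 16.662)² + (y − 46.775)² = 92.9600323831²
eq3−eq1, eq3−eq2 (x²,y² cancel):
  -81.826·x − 124.338·y = 3527.812552
  61.818·x − 166.786·y = 9245.474315
det = -81.826·-166.786 − -124.338·61.818 = 21333.757720
x = (3527.812552·-166.786 − -124.338·9245.474315) / 21333.757720 = 26.304510
y = (-81.826·9245.474315 − 3527.812552·61.818) / 21333.757720 = -45.683583
|P − Q| = √((26.304510 − 0.178)² + (-45.683583 − 6.794)²) = 58.621594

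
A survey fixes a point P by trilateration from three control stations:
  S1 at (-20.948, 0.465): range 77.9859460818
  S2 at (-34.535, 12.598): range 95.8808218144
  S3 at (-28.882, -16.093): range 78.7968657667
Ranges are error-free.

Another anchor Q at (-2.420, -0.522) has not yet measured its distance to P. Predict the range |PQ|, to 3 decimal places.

61.984

eq1: (x + 20.948)² + (y − 0.465)² = 77.9859460818²
eq2: (x + 34.535)² + (y − 12.598)² = 95.8808218144²
eq3: (x + 28.882)² + (y + 16.093)² = 78.7968657667²
eq3−eq1, eq3−eq2 (x²,y² cancel):
  15.868·x + 33.116·y = -526.981376
  -11.306·x + 57.382·y = -2725.964681
det = 15.868·57.382 − 33.116·-11.306 = 1284.947072
x = (-526.981376·57.382 − 33.116·-2725.964681) / 1284.947072 = 46.720836
y = (15.868·-2725.964681 − -526.981376·-11.306) / 1284.947072 = -38.300145
|P − Q| = √((46.720836 − -2.420)² + (-38.300145 − -0.522)²) = 61.983949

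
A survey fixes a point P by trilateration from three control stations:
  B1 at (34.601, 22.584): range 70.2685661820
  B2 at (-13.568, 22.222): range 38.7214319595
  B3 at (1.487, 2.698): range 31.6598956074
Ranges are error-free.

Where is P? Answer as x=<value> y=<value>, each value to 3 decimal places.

x=-24.894 y=-14.806

eq1: (x − 34.601)² + (y − 22.584)² = 70.2685661820²
eq2: (x + 13.568)² + (y − 22.222)² = 38.7214319595²
eq3: (x − 1.487)² + (y − 2.698)² = 31.6598956074²
eq1−eq3, eq1−eq2 (x²,y² cancel):
  -66.228·x − 39.772·y = 2237.546519
  -96.338·x − 0.724·y = 2408.963751
det = -66.228·-0.724 − -39.772·-96.338 = -3783.605864
x = (2237.546519·-0.724 − -39.772·2408.963751) / -3783.605864 = -24.894063
y = (-66.228·2408.963751 − 2237.546519·-96.338) / -3783.605864 = -14.805957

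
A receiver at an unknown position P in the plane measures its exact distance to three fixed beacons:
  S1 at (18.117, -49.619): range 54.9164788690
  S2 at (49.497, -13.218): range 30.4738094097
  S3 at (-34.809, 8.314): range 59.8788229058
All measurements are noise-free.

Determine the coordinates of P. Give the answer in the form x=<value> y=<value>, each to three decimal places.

eq1: (x − 18.117)² + (y + 49.619)² = 54.9164788690²
eq2: (x − 49.497)² + (y + 13.218)² = 30.4738094097²
eq3: (x + 34.809)² + (y − 8.314)² = 59.8788229058²
eq3−eq2, eq3−eq1 (x²,y² cancel):
  168.612·x − 43.064·y = 4000.699829
  105.852·x − 115.866·y = 2079.135554
det = 168.612·-115.866 − -43.064·105.852 = -14977.987464
x = (4000.699829·-115.866 − -43.064·2079.135554) / -14977.987464 = 24.970591
y = (168.612·2079.135554 − 4000.699829·105.852) / -14977.987464 = 4.868136

x=24.971 y=4.868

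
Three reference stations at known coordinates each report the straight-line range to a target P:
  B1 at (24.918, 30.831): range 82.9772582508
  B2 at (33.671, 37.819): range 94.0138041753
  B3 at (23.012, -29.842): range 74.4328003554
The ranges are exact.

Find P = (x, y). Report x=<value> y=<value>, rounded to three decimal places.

x=-48.242 y=-8.321

eq1: (x − 24.918)² + (y − 30.831)² = 82.9772582508²
eq2: (x − 33.671)² + (y − 37.819)² = 94.0138041753²
eq3: (x − 23.012)² + (y + 29.842)² = 74.4328003554²
eq1−eq3, eq1−eq2 (x²,y² cancel):
  -3.812·x − 121.346·y = 1193.623441
  17.506·x + 13.976·y = -960.814272
det = -3.812·13.976 − -121.346·17.506 = 2071.006564
x = (1193.623441·13.976 − -121.346·-960.814272) / 2071.006564 = -48.241705
y = (-3.812·-960.814272 − 1193.623441·17.506) / 2071.006564 = -8.321049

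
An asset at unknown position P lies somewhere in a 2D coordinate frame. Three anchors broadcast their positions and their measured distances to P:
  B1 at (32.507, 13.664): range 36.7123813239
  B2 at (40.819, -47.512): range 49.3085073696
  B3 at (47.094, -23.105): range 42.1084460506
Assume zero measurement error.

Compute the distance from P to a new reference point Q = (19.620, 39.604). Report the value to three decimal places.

53.434

eq1: (x − 32.507)² + (y − 13.664)² = 36.7123813239²
eq2: (x − 40.819)² + (y + 47.512)² = 49.3085073696²
eq3: (x − 47.094)² + (y + 23.105)² = 42.1084460506²
eq2−eq1, eq2−eq3 (x²,y² cancel):
  -16.624·x + 122.352·y = -1596.641003
  12.550·x + 48.814·y = -513.687374
det = -16.624·48.814 − 122.352·12.550 = -2347.001536
x = (-1596.641003·48.814 − 122.352·-513.687374) / -2347.001536 = 6.428524
y = (-16.624·-513.687374 − -1596.641003·12.550) / -2347.001536 = -12.176125
|P − Q| = √((6.428524 − 19.620)² + (-12.176125 − 39.604)²) = 53.434037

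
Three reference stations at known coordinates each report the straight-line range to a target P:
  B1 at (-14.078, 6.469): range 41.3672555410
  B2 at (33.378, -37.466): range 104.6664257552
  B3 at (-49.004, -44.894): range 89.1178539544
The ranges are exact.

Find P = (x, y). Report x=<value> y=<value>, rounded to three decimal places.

x=-33.681 y=42.897

eq1: (x + 14.078)² + (y − 6.469)² = 41.3672555410²
eq2: (x − 33.378)² + (y + 37.466)² = 104.6664257552²
eq3: (x + 49.004)² + (y + 44.894)² = 89.1178539544²
eq1−eq2, eq1−eq3 (x²,y² cancel):
  94.912·x − 87.870·y = -6966.056854
  -69.852·x − 102.726·y = -2053.916855
det = 94.912·-102.726 − -87.870·-69.852 = -15887.825352
x = (-6966.056854·-102.726 − -87.870·-2053.916855) / -15887.825352 = -33.680977
y = (94.912·-2053.916855 − -6966.056854·-69.852) / -15887.825352 = 42.896642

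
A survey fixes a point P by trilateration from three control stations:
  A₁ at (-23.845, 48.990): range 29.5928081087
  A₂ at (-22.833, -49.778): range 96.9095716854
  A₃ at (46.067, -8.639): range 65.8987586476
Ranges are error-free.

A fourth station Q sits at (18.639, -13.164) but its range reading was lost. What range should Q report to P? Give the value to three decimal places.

57.772

eq1: (x + 23.845)² + (y − 48.990)² = 29.5928081087²
eq2: (x + 22.833)² + (y + 49.778)² = 96.9095716854²
eq3: (x − 46.067)² + (y + 8.639)² = 65.8987586476²
eq1−eq3, eq1−eq2 (x²,y² cancel):
  139.824·x − 115.258·y = -4238.715415
  2.024·x − 197.536·y = -8485.139744
det = 139.824·-197.536 − -115.258·2.024 = -27386.991472
x = (-4238.715415·-197.536 − -115.258·-8485.139744) / -27386.991472 = 5.136795
y = (139.824·-8485.139744 − -4238.715415·2.024) / -27386.991472 = 43.007536
|P − Q| = √((5.136795 − 18.639)² + (43.007536 − -13.164)²) = 57.771541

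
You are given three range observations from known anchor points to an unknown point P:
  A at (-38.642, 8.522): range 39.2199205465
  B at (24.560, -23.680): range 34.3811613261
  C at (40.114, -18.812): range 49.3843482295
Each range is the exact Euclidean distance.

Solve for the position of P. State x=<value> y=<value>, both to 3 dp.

eq1: (x + 38.642)² + (y − 8.522)² = 39.2199205465²
eq2: (x − 24.560)² + (y + 23.680)² = 34.3811613261²
eq3: (x − 40.114)² + (y + 18.812)² = 49.3843482295²
eq2−eq1, eq2−eq3 (x²,y² cancel):
  -126.404·x + 64.404·y = 45.754734
  31.108·x + 9.736·y = -457.661256
det = -126.404·9.736 − 64.404·31.108 = -3234.148976
x = (45.754734·9.736 − 64.404·-457.661256) / -3234.148976 = -9.251486
y = (-126.404·-457.661256 − 45.754734·31.108) / -3234.148976 = -17.447210

x=-9.251 y=-17.447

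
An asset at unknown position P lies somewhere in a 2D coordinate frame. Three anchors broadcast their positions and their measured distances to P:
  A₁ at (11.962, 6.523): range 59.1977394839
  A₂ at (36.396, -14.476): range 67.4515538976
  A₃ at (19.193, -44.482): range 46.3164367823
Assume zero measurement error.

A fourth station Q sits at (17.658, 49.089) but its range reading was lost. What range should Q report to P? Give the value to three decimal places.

98.005

eq1: (x − 11.962)² + (y − 6.523)² = 59.1977394839²
eq2: (x − 36.396)² + (y + 14.476)² = 67.4515538976²
eq3: (x − 19.193)² + (y + 44.482)² = 46.3164367823²
eq1−eq2, eq1−eq3 (x²,y² cancel):
  48.868·x − 41.998·y = 303.244656
  14.462·x − 102.010·y = 3520.540644
det = 48.868·-102.010 − -41.998·14.462 = -4377.649604
x = (303.244656·-102.010 − -41.998·3520.540644) / -4377.649604 = -26.708780
y = (48.868·3520.540644 − 303.244656·14.462) / -4377.649604 = -38.298236
|P − Q| = √((-26.708780 − 17.658)² + (-38.298236 − 49.089)²) = 98.004796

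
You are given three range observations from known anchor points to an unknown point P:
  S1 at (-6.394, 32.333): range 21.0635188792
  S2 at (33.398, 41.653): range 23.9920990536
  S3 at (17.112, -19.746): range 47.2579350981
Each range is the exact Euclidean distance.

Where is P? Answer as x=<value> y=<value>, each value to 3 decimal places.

eq1: (x + 6.394)² + (y − 32.333)² = 21.0635188792²
eq2: (x − 33.398)² + (y − 41.653)² = 23.9920990536²
eq3: (x − 17.112)² + (y + 19.746)² = 47.2579350981²
eq2−eq1, eq2−eq3 (x²,y² cancel):
  -79.584·x − 18.640·y = -1632.143699
  -32.572·x − 122.798·y = -3825.365366
det = -79.584·-122.798 − -18.640·-32.572 = 9165.613952
x = (-1632.143699·-122.798 − -18.640·-3825.365366) / 9165.613952 = 14.087346
y = (-79.584·-3825.365366 − -1632.143699·-32.572) / 9165.613952 = 27.415042

x=14.087 y=27.415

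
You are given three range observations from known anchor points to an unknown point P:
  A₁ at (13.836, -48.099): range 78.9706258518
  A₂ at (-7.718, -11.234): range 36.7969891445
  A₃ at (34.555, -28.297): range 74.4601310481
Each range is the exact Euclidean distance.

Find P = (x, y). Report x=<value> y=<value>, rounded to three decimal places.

eq1: (x − 13.836)² + (y + 48.099)² = 78.9706258518²
eq2: (x + 7.718)² + (y + 11.234)² = 36.7969891445²
eq3: (x − 34.555)² + (y + 28.297)² = 74.4601310481²
eq2−eq3, eq2−eq1 (x²,y² cancel):
  84.546·x − 34.126·y = -2381.294752
  43.108·x − 73.730·y = -2563.162920
det = 84.546·-73.730 − -34.126·43.108 = -4762.472972
x = (-2381.294752·-73.730 − -34.126·-2563.162920) / -4762.472972 = -18.499289
y = (84.546·-2563.162920 − -2381.294752·43.108) / -4762.472972 = 23.948129

x=-18.499 y=23.948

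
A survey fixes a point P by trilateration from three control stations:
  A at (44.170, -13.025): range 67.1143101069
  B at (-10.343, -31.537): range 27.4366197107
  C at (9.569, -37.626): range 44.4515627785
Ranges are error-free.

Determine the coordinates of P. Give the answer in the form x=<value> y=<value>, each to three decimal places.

eq1: (x − 44.170)² + (y + 13.025)² = 67.1143101069²
eq2: (x + 10.343)² + (y + 31.537)² = 27.4366197107²
eq3: (x − 9.569)² + (y + 37.626)² = 44.4515627785²
eq3−eq2, eq3−eq1 (x²,y² cancel):
  -39.824·x + 12.178·y = 817.451713
  69.202·x + 49.202·y = -1915.031300
det = -39.824·49.202 − 12.178·69.202 = -2802.162404
x = (817.451713·49.202 − 12.178·-1915.031300) / -2802.162404 = -22.675884
y = (-39.824·-1915.031300 − 817.451713·69.202) / -2802.162404 = -7.028470

x=-22.676 y=-7.028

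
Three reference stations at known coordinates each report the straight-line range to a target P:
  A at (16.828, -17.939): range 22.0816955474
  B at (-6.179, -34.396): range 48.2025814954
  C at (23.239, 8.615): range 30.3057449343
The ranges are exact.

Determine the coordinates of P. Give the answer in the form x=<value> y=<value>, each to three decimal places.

eq1: (x − 16.828)² + (y + 17.939)² = 22.0816955474²
eq2: (x + 6.179)² + (y + 34.396)² = 48.2025814954²
eq3: (x − 23.239)² + (y − 8.615)² = 30.3057449343²
eq3−eq1, eq3−eq2 (x²,y² cancel):
  -12.822·x − 53.108·y = 421.556857
  -58.836·x − 86.022·y = -798.055176
det = -12.822·-86.022 − -53.108·-58.836 = -2021.688204
x = (421.556857·-86.022 − -53.108·-798.055176) / -2021.688204 = 38.901290
y = (-12.822·-798.055176 − 421.556857·-58.836) / -2021.688204 = -17.329766

x=38.901 y=-17.330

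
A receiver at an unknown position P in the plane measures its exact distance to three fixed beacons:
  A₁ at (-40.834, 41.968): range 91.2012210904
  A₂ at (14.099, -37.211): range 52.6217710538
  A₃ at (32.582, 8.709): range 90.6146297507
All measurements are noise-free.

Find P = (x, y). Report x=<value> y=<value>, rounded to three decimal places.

eq1: (x + 40.834)² + (y − 41.968)² = 91.2012210904²
eq2: (x − 14.099)² + (y + 37.211)² = 52.6217710538²
eq3: (x − 32.582)² + (y − 8.709)² = 90.6146297507²
eq1−eq3, eq1−eq2 (x²,y² cancel):
  146.832·x − 66.518·y = -2184.643571
  109.866·x − 158.358·y = 3703.323682
det = 146.832·-158.358 − -66.518·109.866 = -15943.955268
x = (-2184.643571·-158.358 − -66.518·3703.323682) / -15943.955268 = -37.148465
y = (146.832·3703.323682 − -2184.643571·109.866) / -15943.955268 = -49.158723

x=-37.148 y=-49.159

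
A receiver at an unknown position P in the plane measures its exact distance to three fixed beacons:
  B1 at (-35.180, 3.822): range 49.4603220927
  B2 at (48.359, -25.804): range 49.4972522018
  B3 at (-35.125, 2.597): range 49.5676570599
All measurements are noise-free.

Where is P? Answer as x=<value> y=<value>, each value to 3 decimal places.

x=13.924 y=9.751

eq1: (x + 35.180)² + (y − 3.822)² = 49.4603220927²
eq2: (x − 48.359)² + (y + 25.804)² = 49.4972522018²
eq3: (x + 35.125)² + (y − 2.597)² = 49.5676570599²
eq3−eq2, eq3−eq1 (x²,y² cancel):
  166.968·x − 56.802·y = 1770.903914
  -0.110·x + 2.450·y = 22.359215
det = 166.968·2.450 − -56.802·-0.110 = 402.823380
x = (1770.903914·2.450 − -56.802·22.359215) / 402.823380 = 13.923628
y = (166.968·22.359215 − 1770.903914·-0.110) / 402.823380 = 9.751353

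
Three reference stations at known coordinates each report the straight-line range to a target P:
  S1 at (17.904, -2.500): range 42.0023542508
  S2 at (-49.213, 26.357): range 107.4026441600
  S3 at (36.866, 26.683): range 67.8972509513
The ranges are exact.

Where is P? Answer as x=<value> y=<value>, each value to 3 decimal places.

x=34.309 y=-41.166

eq1: (x − 17.904)² + (y + 2.500)² = 42.0023542508²
eq2: (x + 49.213)² + (y − 26.357)² = 107.4026441600²
eq3: (x − 36.866)² + (y − 26.683)² = 67.8972509513²
eq2−eq3, eq2−eq1 (x²,y² cancel):
  172.158·x + 0.652·y = 5879.764913
  134.234·x − 57.714·y = 6981.322608
det = 172.158·-57.714 − 0.652·134.234 = -10023.447380
x = (5879.764913·-57.714 − 0.652·6981.322608) / -10023.447380 = 34.309211
y = (172.158·6981.322608 − 5879.764913·134.234) / -10023.447380 = -41.166094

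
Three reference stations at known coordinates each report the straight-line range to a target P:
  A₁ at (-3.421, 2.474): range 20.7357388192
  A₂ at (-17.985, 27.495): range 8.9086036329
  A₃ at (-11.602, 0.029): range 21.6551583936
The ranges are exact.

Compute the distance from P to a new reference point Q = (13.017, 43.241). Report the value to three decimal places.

eq1: (x + 3.421)² + (y − 2.474)² = 20.7357388192²
eq2: (x + 17.985)² + (y − 27.495)² = 8.9086036329²
eq3: (x + 11.602)² + (y − 0.029)² = 21.6551583936²
eq1−eq2, eq1−eq3 (x²,y² cancel):
  -29.128·x + 50.042·y = 1412.218979
  -16.362·x − 4.890·y = 77.808307
det = -29.128·-4.890 − 50.042·-16.362 = 961.223124
x = (1412.218979·-4.890 − 50.042·77.808307) / 961.223124 = -11.235096
y = (-29.128·77.808307 − 1412.218979·-16.362) / 961.223124 = 21.681050
|P − Q| = √((-11.235096 − 13.017)² + (21.681050 − 43.241)²) = 32.449894

32.450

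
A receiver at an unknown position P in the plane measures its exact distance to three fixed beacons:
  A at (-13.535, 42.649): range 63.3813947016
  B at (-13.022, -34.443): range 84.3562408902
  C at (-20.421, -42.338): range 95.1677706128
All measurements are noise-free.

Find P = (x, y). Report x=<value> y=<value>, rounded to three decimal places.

x=47.223 y=24.603

eq1: (x + 13.535)² + (y − 42.649)² = 63.3813947016²
eq2: (x + 13.022)² + (y + 34.443)² = 84.3562408902²
eq3: (x + 20.421)² + (y + 42.338)² = 95.1677706128²
eq2−eq1, eq2−eq3 (x²,y² cancel):
  -1.026·x + 154.184·y = 3745.014876
  -14.798·x − 15.790·y = -1087.298434
det = -1.026·-15.790 − 154.184·-14.798 = 2297.815372
x = (3745.014876·-15.790 − 154.184·-1087.298434) / 2297.815372 = 47.223218
y = (-1.026·-1087.298434 − 3745.014876·-14.798) / 2297.815372 = 24.603499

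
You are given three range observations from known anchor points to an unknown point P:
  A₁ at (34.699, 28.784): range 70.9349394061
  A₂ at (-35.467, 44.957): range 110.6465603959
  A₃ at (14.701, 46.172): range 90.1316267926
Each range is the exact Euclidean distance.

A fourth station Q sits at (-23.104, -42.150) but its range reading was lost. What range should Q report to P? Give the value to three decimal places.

eq1: (x − 34.699)² + (y − 28.784)² = 70.9349394061²
eq2: (x + 35.467)² + (y − 44.957)² = 110.6465603959²
eq3: (x − 14.701)² + (y − 46.172)² = 90.1316267926²
eq1−eq2, eq1−eq3 (x²,y² cancel):
  -140.332·x + 32.346·y = -5964.395018
  -39.996·x + 34.776·y = -2776.510792
det = -140.332·34.776 − 32.346·-39.996 = -3586.475016
x = (-5964.395018·34.776 − 32.346·-2776.510792) / -3586.475016 = 32.792305
y = (-140.332·-2776.510792 − -5964.395018·-39.996) / -3586.475016 = -42.125309
|P − Q| = √((32.792305 − -23.104)² + (-42.125309 − -42.150)²) = 55.896311

55.896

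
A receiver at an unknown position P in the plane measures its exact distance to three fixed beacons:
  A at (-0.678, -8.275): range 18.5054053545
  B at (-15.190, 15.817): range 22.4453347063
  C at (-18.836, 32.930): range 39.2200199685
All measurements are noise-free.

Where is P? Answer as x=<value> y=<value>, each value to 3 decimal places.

x=-19.077 y=-6.289

eq1: (x + 0.678)² + (y + 8.275)² = 18.5054053545²
eq2: (x + 15.190)² + (y − 15.817)² = 22.4453347063²
eq3: (x + 18.836)² + (y − 32.930)² = 39.2200199685²
eq3−eq1, eq3−eq2 (x²,y² cancel):
  36.316·x − 82.410·y = -174.484548
  7.292·x − 34.226·y = 76.150709
det = 36.316·-34.226 − -82.410·7.292 = -642.017696
x = (-174.484548·-34.226 − -82.410·76.150709) / -642.017696 = -19.076558
y = (36.316·76.150709 − -174.484548·7.292) / -642.017696 = -6.289282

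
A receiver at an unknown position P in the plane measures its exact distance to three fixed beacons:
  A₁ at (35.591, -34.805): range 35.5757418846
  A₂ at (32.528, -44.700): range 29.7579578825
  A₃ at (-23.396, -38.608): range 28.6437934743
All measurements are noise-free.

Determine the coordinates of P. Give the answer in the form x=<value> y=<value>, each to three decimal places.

x=3.142 y=-49.388

eq1: (x − 35.591)² + (y + 34.805)² = 35.5757418846²
eq2: (x − 32.528)² + (y + 44.700)² = 29.7579578825²
eq3: (x + 23.396)² + (y + 38.608)² = 28.6437934743²
eq2−eq1, eq2−eq3 (x²,y² cancel):
  6.126·x + 19.790·y = -958.150831
  -111.848·x + 12.184·y = -953.141151
det = 6.126·12.184 − 19.790·-111.848 = 2288.111104
x = (-958.150831·12.184 − 19.790·-953.141151) / 2288.111104 = 3.141698
y = (6.126·-953.141151 − -958.150831·-111.848) / 2288.111104 = -49.388422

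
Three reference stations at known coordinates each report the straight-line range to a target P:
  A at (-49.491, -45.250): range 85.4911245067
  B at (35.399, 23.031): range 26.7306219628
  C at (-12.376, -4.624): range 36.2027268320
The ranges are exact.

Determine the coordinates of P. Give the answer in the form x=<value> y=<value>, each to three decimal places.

x=23.642 y=-0.975

eq1: (x + 49.491)² + (y + 45.250)² = 85.4911245067²
eq2: (x − 35.399)² + (y − 23.031)² = 26.7306219628²
eq3: (x + 12.376)² + (y + 4.624)² = 36.2027268320²
eq3−eq2, eq3−eq1 (x²,y² cancel):
  95.550·x + 55.310·y = 2205.080690
  -74.230·x − 81.252·y = -1675.720110
det = 95.550·-81.252 − 55.310·-74.230 = -3657.967300
x = (2205.080690·-81.252 − 55.310·-1675.720110) / -3657.967300 = 23.642403
y = (95.550·-1675.720110 − 2205.080690·-74.230) / -3657.967300 = -0.975428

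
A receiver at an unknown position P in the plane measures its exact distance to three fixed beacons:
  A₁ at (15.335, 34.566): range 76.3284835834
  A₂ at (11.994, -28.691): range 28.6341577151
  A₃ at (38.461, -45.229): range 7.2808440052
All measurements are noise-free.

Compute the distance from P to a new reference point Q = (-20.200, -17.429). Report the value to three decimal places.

62.741

eq1: (x − 15.335)² + (y − 34.566)² = 76.3284835834²
eq2: (x − 11.994)² + (y + 28.691)² = 28.6341577151²
eq3: (x − 38.461)² + (y + 45.229)² = 7.2808440052²
eq2−eq3, eq2−eq1 (x²,y² cancel):
  52.934·x − 33.076·y = 3324.785744
  6.682·x + 126.514·y = -4543.181354
det = 52.934·126.514 − -33.076·6.682 = 6917.905908
x = (3324.785744·126.514 − -33.076·-4543.181354) / 6917.905908 = 39.081433
y = (52.934·-4543.181354 − 3324.785744·6.682) / 6917.905908 = -37.974639
|P − Q| = √((39.081433 − -20.200)² + (-37.974639 − -17.429)²) = 62.740829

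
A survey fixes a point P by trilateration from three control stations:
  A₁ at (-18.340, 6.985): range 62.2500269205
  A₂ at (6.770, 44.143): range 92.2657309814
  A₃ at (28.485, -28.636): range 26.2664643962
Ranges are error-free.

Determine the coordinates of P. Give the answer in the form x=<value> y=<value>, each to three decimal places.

x=10.777 y=-48.036

eq1: (x + 18.340)² + (y − 6.985)² = 62.2500269205²
eq2: (x − 6.770)² + (y − 44.143)² = 92.2657309814²
eq3: (x − 28.485)² + (y + 28.636)² = 26.2664643962²
eq2−eq1, eq2−eq3 (x²,y² cancel):
  -50.220·x − 74.316·y = 3028.607738
  43.430·x − 145.558·y = 7460.016334
det = -50.220·-145.558 − -74.316·43.430 = 10537.466640
x = (3028.607738·-145.558 − -74.316·7460.016334) / 10537.466640 = 10.776830
y = (-50.220·7460.016334 − 3028.607738·43.430) / 10537.466640 = -48.035687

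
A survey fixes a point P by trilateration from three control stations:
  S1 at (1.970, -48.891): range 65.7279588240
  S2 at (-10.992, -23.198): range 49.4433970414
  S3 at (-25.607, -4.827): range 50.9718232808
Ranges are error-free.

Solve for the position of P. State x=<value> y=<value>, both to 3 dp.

x=21.857 y=13.756

eq1: (x − 1.970)² + (y + 48.891)² = 65.7279588240²
eq2: (x + 10.992)² + (y + 23.198)² = 49.4433970414²
eq3: (x + 25.607)² + (y + 4.827)² = 50.9718232808²
eq1−eq2, eq1−eq3 (x²,y² cancel):
  -25.924·x + 51.386·y = 140.275547
  -55.154·x + 88.128·y = 6.845400
det = -25.924·88.128 − 51.386·-55.154 = 549.513172
x = (140.275547·88.128 − 51.386·6.845400) / 549.513172 = 21.856520
y = (-25.924·6.845400 − 140.275547·-55.154) / 549.513172 = 13.756353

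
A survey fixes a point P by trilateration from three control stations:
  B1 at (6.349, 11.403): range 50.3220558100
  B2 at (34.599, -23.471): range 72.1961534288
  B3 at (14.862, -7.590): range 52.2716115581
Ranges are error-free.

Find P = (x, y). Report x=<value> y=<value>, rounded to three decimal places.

eq1: (x − 6.349)² + (y − 11.403)² = 50.3220558100²
eq2: (x − 34.599)² + (y + 23.471)² = 72.1961534288²
eq3: (x − 14.862)² + (y + 7.590)² = 52.2716115581²
eq3−eq2, eq3−eq1 (x²,y² cancel):
  39.474·x − 31.762·y = -1010.471697
  -17.026·x + 37.986·y = 91.863140
det = 39.474·37.986 − -31.762·-17.026 = 958.679552
x = (-1010.471697·37.986 − -31.762·91.863140) / 958.679552 = -36.994657
y = (39.474·91.863140 − -1010.471697·-17.026) / 958.679552 = -14.163320

x=-36.995 y=-14.163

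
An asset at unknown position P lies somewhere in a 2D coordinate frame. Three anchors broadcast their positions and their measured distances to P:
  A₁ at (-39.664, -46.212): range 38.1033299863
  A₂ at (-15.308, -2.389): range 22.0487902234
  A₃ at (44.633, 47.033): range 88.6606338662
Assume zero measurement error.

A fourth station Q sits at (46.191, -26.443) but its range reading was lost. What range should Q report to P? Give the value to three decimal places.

55.315

eq1: (x + 39.664)² + (y + 46.212)² = 38.1033299863²
eq2: (x + 15.308)² + (y + 2.389)² = 22.0487902234²
eq3: (x − 44.633)² + (y − 47.033)² = 88.6606338662²
eq1−eq2, eq1−eq3 (x²,y² cancel):
  48.712·x + 87.646·y = -2503.025049
  168.594·x + 186.490·y = -5913.418304
det = 48.712·186.490 − 87.646·168.594 = -5692.288844
x = (-2503.025049·186.490 − 87.646·-5913.418304) / -5692.288844 = -9.047032
y = (48.712·-5913.418304 − -2503.025049·168.594) / -5692.288844 = -23.530179
|P − Q| = √((-9.047032 − 46.191)² + (-23.530179 − -26.443)²) = 55.314778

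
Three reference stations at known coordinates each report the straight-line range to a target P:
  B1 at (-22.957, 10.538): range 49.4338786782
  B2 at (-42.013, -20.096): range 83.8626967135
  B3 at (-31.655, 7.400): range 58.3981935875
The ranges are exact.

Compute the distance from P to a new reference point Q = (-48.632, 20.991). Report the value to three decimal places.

68.461

eq1: (x + 22.957)² + (y − 10.538)² = 49.4338786782²
eq2: (x + 42.013)² + (y + 20.096)² = 83.8626967135²
eq3: (x + 31.655)² + (y − 7.400)² = 58.3981935875²
eq1−eq2, eq1−eq3 (x²,y² cancel):
  -38.112·x − 61.268·y = -3058.375447
  -17.396·x − 6.276·y = -547.914921
det = -38.112·-6.276 − -61.268·-17.396 = -826.627216
x = (-3058.375447·-6.276 − -61.268·-547.914921) / -826.627216 = 17.390290
y = (-38.112·-547.914921 − -3058.375447·-17.396) / -826.627216 = 39.100292
|P − Q| = √((17.390290 − -48.632)² + (39.100292 − 20.991)²) = 68.460859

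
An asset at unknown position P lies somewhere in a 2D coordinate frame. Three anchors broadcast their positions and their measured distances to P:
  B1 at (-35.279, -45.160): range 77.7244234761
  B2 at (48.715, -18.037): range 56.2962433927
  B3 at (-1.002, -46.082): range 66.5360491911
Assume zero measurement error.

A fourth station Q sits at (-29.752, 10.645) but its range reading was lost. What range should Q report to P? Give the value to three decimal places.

eq1: (x + 35.279)² + (y + 45.160)² = 77.7244234761²
eq2: (x − 48.715)² + (y + 18.037)² = 56.2962433927²
eq3: (x + 1.002)² + (y + 46.082)² = 66.5360491911²
eq2−eq1, eq2−eq3 (x²,y² cancel):
  -167.988·x − 54.246·y = -2286.270138
  -99.434·x − 56.090·y = -1831.708688
det = -167.988·-56.090 − -54.246·-99.434 = 4028.550156
x = (-2286.270138·-56.090 − -54.246·-1831.708688) / 4028.550156 = 7.167348
y = (-167.988·-1831.708688 − -2286.270138·-99.434) / 4028.550156 = 19.950625
|P − Q| = √((7.167348 − -29.752)² + (19.950625 − 10.645)²) = 38.074046

38.074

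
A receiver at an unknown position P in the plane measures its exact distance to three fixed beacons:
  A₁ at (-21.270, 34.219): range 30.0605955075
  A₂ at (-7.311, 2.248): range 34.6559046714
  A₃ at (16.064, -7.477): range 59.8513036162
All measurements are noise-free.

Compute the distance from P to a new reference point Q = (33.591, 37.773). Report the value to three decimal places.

78.910

eq1: (x + 21.270)² + (y − 34.219)² = 30.0605955075²
eq2: (x + 7.311)² + (y − 2.248)² = 34.6559046714²
eq3: (x − 16.064)² + (y + 7.477)² = 59.8513036162²
eq2−eq3, eq2−eq1 (x²,y² cancel):
  46.750·x − 19.450·y = -2125.693416
  -27.918·x + 63.942·y = 1862.240962
det = 46.750·63.942 − -19.450·-27.918 = 2446.283400
x = (-2125.693416·63.942 − -19.450·1862.240962) / 2446.283400 = -40.755908
y = (46.750·1862.240962 − -2125.693416·-27.918) / 2446.283400 = 11.329291
|P − Q| = √((-40.755908 − 33.591)² + (11.329291 − 37.773)²) = 78.909648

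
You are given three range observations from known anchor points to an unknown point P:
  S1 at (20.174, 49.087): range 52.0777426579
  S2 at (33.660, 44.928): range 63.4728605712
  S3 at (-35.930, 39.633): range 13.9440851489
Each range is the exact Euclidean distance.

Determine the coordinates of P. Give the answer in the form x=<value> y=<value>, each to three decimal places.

x=-27.631 y=28.428

eq1: (x − 20.174)² + (y − 49.087)² = 52.0777426579²
eq2: (x − 33.660)² + (y − 44.928)² = 63.4728605712²
eq3: (x + 35.930)² + (y − 39.633)² = 13.9440851489²
eq1−eq2, eq1−eq3 (x²,y² cancel):
  26.972·x − 8.318·y = -981.715810
  -112.208·x − 18.908·y = 2562.869514
det = 26.972·-18.908 − -8.318·-112.208 = -1443.332720
x = (-981.715810·-18.908 − -8.318·2562.869514) / -1443.332720 = -27.630657
y = (26.972·2562.869514 − -981.715810·-112.208) / -1443.332720 = 28.427715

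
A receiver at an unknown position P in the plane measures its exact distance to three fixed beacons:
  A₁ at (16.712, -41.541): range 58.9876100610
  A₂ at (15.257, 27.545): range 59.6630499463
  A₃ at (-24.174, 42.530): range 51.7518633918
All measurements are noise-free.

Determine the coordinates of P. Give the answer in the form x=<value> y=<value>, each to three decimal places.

x=-32.216 y=-8.593

eq1: (x − 16.712)² + (y + 41.541)² = 58.9876100610²
eq2: (x − 15.257)² + (y − 27.545)² = 59.6630499463²
eq3: (x + 24.174)² + (y − 42.530)² = 51.7518633918²
eq2−eq1, eq2−eq3 (x²,y² cancel):
  2.910·x − 138.172·y = 1093.583939
  -78.862·x + 29.970·y = 2283.104266
det = 2.910·29.970 − -138.172·-78.862 = -10809.307564
x = (1093.583939·29.970 − -138.172·2283.104266) / -10809.307564 = -32.216291
y = (2.910·2283.104266 − 1093.583939·-78.862) / -10809.307564 = -8.593155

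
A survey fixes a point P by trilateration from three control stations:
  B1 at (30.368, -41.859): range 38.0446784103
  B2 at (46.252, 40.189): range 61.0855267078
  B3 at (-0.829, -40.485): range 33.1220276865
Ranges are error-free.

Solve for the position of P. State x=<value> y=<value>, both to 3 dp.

eq1: (x − 30.368)² + (y + 41.859)² = 38.0446784103²
eq2: (x − 46.252)² + (y − 40.189)² = 61.0855267078²
eq3: (x + 0.829)² + (y + 40.485)² = 33.1220276865²
eq3−eq2, eq3−eq1 (x²,y² cancel):
  94.162·x + 161.348·y = -519.692096
  62.394·x − 2.748·y = 684.340002
det = 94.162·-2.748 − 161.348·62.394 = -10325.904288
x = (-519.692096·-2.748 − 161.348·684.340002) / -10325.904288 = 10.554889
y = (94.162·684.340002 − -519.692096·62.394) / -10325.904288 = -9.380727

x=10.555 y=-9.381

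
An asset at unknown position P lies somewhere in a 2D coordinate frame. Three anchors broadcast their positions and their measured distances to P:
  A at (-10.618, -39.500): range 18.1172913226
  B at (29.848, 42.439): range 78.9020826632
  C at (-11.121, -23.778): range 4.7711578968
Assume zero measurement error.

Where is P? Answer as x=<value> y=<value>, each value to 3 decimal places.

x=-15.578 y=-22.075

eq1: (x + 10.618)² + (y + 39.500)² = 18.1172913226²
eq2: (x − 29.848)² + (y − 42.439)² = 78.9020826632²
eq3: (x + 11.121)² + (y + 23.778)² = 4.7711578968²
eq3−eq2, eq3−eq1 (x²,y² cancel):
  81.938·x + 132.434·y = -4199.872801
  1.006·x − 31.444·y = 678.449702
det = 81.938·-31.444 − 132.434·1.006 = -2709.687076
x = (-4199.872801·-31.444 − 132.434·678.449702) / -2709.687076 = -15.577811
y = (81.938·678.449702 − -4199.872801·1.006) / -2709.687076 = -22.074831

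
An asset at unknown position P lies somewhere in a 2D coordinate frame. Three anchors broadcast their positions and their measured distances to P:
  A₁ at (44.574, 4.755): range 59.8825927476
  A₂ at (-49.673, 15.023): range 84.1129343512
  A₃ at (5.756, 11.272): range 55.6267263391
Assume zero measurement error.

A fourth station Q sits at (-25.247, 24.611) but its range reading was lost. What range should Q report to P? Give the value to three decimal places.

77.333

eq1: (x − 44.574)² + (y − 4.755)² = 59.8825927476²
eq2: (x + 49.673)² + (y − 15.023)² = 84.1129343512²
eq3: (x − 5.756)² + (y − 11.272)² = 55.6267263391²
eq3−eq2, eq3−eq1 (x²,y² cancel):
  -110.858·x + 7.502·y = -1447.745104
  77.636·x − 13.034·y = 1357.669750
det = -110.858·-13.034 − 7.502·77.636 = 862.497900
x = (-1447.745104·-13.034 − 7.502·1357.669750) / 862.497900 = 10.069209
y = (-110.858·1357.669750 − -1447.745104·77.636) / 862.497900 = -44.187255
|P − Q| = √((10.069209 − -25.247)² + (-44.187255 − 24.611)²) = 77.333268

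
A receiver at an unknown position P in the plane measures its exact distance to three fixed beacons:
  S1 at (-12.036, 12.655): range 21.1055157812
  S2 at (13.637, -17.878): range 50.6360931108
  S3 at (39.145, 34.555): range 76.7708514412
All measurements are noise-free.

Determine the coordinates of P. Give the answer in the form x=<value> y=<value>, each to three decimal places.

x=-31.630 y=4.813

eq1: (x + 12.036)² + (y − 12.655)² = 21.1055157812²
eq2: (x − 13.637)² + (y + 17.878)² = 50.6360931108²
eq3: (x − 39.145)² + (y − 34.555)² = 76.7708514412²
eq1−eq3, eq1−eq2 (x²,y² cancel):
  102.362·x + 43.800·y = -3026.956106
  51.346·x − 61.066·y = -1917.994797
det = 102.362·-61.066 − 43.800·51.346 = -8499.792692
x = (-3026.956106·-61.066 − 43.800·-1917.994797) / -8499.792692 = -31.630451
y = (102.362·-1917.994797 − -3026.956106·51.346) / -8499.792692 = 4.812787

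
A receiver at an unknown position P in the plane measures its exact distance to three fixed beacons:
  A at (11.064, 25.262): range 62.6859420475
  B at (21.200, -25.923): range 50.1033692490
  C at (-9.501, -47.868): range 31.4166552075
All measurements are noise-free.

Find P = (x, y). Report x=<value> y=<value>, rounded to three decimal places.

eq1: (x − 11.064)² + (y − 25.262)² = 62.6859420475²
eq2: (x − 21.200)² + (y + 25.923)² = 50.1033692490²
eq3: (x + 9.501)² + (y + 47.868)² = 31.4166552075²
eq1−eq3, eq1−eq2 (x²,y² cancel):
  -41.130·x − 146.260·y = 4563.554791
  20.272·x − 102.370·y = 1780.040909
det = -41.130·-102.370 − -146.260·20.272 = 7175.460820
x = (4563.554791·-102.370 − -146.260·1780.040909) / 7175.460820 = -28.823559
y = (-41.130·1780.040909 − 4563.554791·20.272) / 7175.460820 = -23.096142

x=-28.824 y=-23.096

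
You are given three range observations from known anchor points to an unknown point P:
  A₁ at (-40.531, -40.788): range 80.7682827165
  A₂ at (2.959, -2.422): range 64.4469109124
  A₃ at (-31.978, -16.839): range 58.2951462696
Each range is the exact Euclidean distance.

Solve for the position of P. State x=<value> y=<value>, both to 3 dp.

x=-45.719 y=39.813

eq1: (x + 40.531)² + (y + 40.788)² = 80.7682827165²
eq2: (x − 2.959)² + (y + 2.422)² = 64.4469109124²
eq3: (x + 31.978)² + (y + 16.839)² = 58.2951462696²
eq3−eq2, eq3−eq1 (x²,y² cancel):
  69.874·x + 28.834·y = -2046.602888
  -17.106·x − 47.898·y = -1124.912914
det = 69.874·-47.898 − 28.834·-17.106 = -2853.590448
x = (-2046.602888·-47.898 − 28.834·-1124.912914) / -2853.590448 = -45.719218
y = (69.874·-1124.912914 − -2046.602888·-17.106) / -2853.590448 = 39.813476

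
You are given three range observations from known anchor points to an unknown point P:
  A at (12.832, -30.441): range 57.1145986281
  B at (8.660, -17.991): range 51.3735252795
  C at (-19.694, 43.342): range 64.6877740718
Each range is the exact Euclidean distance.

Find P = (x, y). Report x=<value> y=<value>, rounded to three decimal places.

eq1: (x − 12.832)² + (y + 30.441)² = 57.1145986281²
eq2: (x − 8.660)² + (y + 17.991)² = 51.3735252795²
eq3: (x + 19.694)² + (y − 43.342)² = 64.6877740718²
eq2−eq3, eq2−eq1 (x²,y² cancel):
  -56.708·x + 122.666·y = 322.441904
  8.344·x − 24.900·y = 69.804747
det = -56.708·-24.900 − 122.666·8.344 = 388.504096
x = (322.441904·-24.900 − 122.666·69.804747) / 388.504096 = -42.706043
y = (-56.708·69.804747 − 322.441904·8.344) / 388.504096 = -17.114216

x=-42.706 y=-17.114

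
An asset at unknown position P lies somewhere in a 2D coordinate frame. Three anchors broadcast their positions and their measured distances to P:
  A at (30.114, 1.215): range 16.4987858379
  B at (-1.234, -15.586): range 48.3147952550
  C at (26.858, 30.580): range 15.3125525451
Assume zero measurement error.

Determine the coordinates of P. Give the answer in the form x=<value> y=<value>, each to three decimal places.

eq1: (x − 30.114)² + (y − 1.215)² = 16.4987858379²
eq2: (x + 1.234)² + (y + 15.586)² = 48.3147952550²
eq3: (x − 26.858)² + (y − 30.580)² = 15.3125525451²
eq3−eq2, eq3−eq1 (x²,y² cancel):
  -56.184·x − 92.332·y = -3511.887587
  6.512·x − 58.730·y = -785.895012
det = -56.184·-58.730 − -92.332·6.512 = 3900.952304
x = (-3511.887587·-58.730 − -92.332·-785.895012) / 3900.952304 = 34.271093
y = (-56.184·-785.895012 − -3511.887587·6.512) / 3900.952304 = 17.181481

x=34.271 y=17.181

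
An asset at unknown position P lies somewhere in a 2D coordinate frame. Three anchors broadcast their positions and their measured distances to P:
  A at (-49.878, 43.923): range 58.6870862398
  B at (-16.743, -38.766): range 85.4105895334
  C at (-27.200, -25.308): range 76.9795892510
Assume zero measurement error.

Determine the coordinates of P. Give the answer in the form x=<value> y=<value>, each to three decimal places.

x=8.797 y=42.737

eq1: (x + 49.878)² + (y − 43.923)² = 58.6870862398²
eq2: (x + 16.743)² + (y + 38.766)² = 85.4105895334²
eq3: (x + 27.200)² + (y + 25.308)² = 76.9795892510²
eq2−eq1, eq2−eq3 (x²,y² cancel):
  -66.270·x + 165.378·y = 6484.708721
  -20.914·x + 26.916·y = 966.315702
det = -66.270·26.916 − 165.378·-20.914 = 1674.992172
x = (6484.708721·26.916 − 165.378·966.315702) / 1674.992172 = 8.797093
y = (-66.270·966.315702 − 6484.708721·-20.914) / 1674.992172 = 42.736592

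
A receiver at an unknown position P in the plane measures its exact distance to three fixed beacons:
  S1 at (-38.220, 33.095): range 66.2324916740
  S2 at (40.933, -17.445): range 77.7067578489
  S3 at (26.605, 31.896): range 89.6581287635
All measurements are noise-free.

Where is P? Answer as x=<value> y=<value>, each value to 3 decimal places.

x=-35.187 y=-33.068

eq1: (x + 38.220)² + (y − 33.095)² = 66.2324916740²
eq2: (x − 40.933)² + (y + 17.445)² = 77.7067578489²
eq3: (x − 26.605)² + (y − 31.896)² = 89.6581287635²
eq1−eq3, eq1−eq2 (x²,y² cancel):
  129.650·x − 2.398·y = -4482.703684
  158.306·x − 101.080·y = -2227.806173
det = 129.650·-101.080 − -2.398·158.306 = -12725.404212
x = (-4482.703684·-101.080 − -2.398·-2227.806173) / -12725.404212 = -35.187048
y = (129.650·-2227.806173 − -4482.703684·158.306) / -12725.404212 = -33.068012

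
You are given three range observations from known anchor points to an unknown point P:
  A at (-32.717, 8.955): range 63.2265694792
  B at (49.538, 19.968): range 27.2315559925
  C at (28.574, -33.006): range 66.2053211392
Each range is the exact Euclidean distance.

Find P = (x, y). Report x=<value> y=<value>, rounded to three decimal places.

eq1: (x + 32.717)² + (y − 8.955)² = 63.2265694792²
eq2: (x − 49.538)² + (y − 19.968)² = 27.2315559925²
eq3: (x − 28.574)² + (y + 33.006)² = 66.2053211392²
eq2−eq3, eq2−eq1 (x²,y² cancel):
  -41.928·x − 105.948·y = -4588.451861
  -164.510·x − 22.026·y = -4958.181800
det = -41.928·-22.026 − -105.948·-164.510 = -16505.999352
x = (-4588.451861·-22.026 − -105.948·-4958.181800) / -16505.999352 = 25.702425
y = (-41.928·-4958.181800 − -4588.451861·-164.510) / -16505.999352 = 33.137016

x=25.702 y=33.137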